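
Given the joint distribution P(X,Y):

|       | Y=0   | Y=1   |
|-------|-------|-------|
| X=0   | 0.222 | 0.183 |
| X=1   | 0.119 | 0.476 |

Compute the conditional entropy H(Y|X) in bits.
0.8318 bits

H(Y|X) = H(X,Y) - H(X)

H(X,Y) = -Σ_{x,y} P(x,y) log₂ P(x,y). Per-cell terms -P(x,y)·log₂P(x,y):
  X=0: 0.4820, 0.4484
  X=1: 0.3654, 0.5098
Sum of the 4 terms: H(X,Y) = 1.8056 bits

Marginal of X (row sums):
  P(X=0) = 0.222 + 0.183 = 0.405
  P(X=1) = 0.119 + 0.476 = 0.595
H(X) = -[0.405·log₂(0.405) + 0.595·log₂(0.595)]
  = 0.5281 + 0.4457 = 0.9738 bits

H(Y|X) = H(X,Y) - H(X) = 1.8056 - 0.9738 = 0.8318 bits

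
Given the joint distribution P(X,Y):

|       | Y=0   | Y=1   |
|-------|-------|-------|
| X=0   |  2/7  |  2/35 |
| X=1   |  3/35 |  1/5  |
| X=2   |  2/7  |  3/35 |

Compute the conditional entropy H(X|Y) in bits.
1.4132 bits

H(X|Y) = H(X,Y) - H(Y)

H(X,Y) = -Σ_{x,y} P(x,y) log₂ P(x,y). Per-cell terms -P(x,y)·log₂P(x,y):
  X=0: 0.51639, 0.23596
  X=1: 0.30380, 0.46439
  X=2: 0.51639, 0.30380
Sum of the 6 terms: H(X,Y) = 2.3407 bits

Marginal of Y (column sums):
  P(Y=0) = 2/7 + 3/35 + 2/7 = 23/35
  P(Y=1) = 2/35 + 1/5 + 3/35 = 12/35
H(Y) = -[(23/35)·log₂(23/35) + (12/35)·log₂(12/35)]
  = 0.39805 + 0.52948 = 0.9275 bits

H(X|Y) = H(X,Y) - H(Y) = 2.3407 - 0.9275 = 1.4132 bits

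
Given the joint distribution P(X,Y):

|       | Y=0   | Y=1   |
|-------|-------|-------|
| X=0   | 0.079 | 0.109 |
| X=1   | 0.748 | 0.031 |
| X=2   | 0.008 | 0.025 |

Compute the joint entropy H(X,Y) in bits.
1.2953 bits

H(X,Y) = -Σ_{x,y} P(x,y) log₂ P(x,y). Per-cell terms -P(x,y)·log₂P(x,y):
  X=0: 0.28930, 0.34854
  X=1: 0.31333, 0.15536
  X=2: 0.05573, 0.13305
Sum of the 6 terms: H(X,Y) = 1.2953 bits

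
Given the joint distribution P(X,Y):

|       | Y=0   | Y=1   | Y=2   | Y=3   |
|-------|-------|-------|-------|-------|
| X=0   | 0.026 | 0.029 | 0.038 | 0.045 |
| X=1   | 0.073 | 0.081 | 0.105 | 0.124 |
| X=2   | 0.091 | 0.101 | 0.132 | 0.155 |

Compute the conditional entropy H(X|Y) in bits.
1.4332 bits

H(X|Y) = H(X,Y) - H(Y)

H(X,Y) = -Σ_{x,y} P(x,y) log₂ P(x,y). Per-cell terms -P(x,y)·log₂P(x,y):
  X=0: 0.1368990, 0.1481263, 0.1792786, 0.2013269
  X=1: 0.2756451, 0.2937007, 0.3414116, 0.3734369
  X=2: 0.3146771, 0.3340649, 0.3856235, 0.4168973
Sum of the 12 terms: H(X,Y) = 3.401088 bits

Marginal of Y (column sums):
  P(Y=0) = 0.026 + 0.073 + 0.091 = 0.190
  P(Y=1) = 0.029 + 0.081 + 0.101 = 0.211
  P(Y=2) = 0.038 + 0.105 + 0.132 = 0.275
  P(Y=3) = 0.045 + 0.124 + 0.155 = 0.324
H(Y) = -[0.190·log₂(0.190) + 0.211·log₂(0.211) + 0.275·log₂(0.275) + 0.324·log₂(0.324)]
  = 0.4552264 + 0.4736286 + 0.5121865 + 0.5268027 = 1.967844 bits

H(X|Y) = H(X,Y) - H(Y) = 3.401088 - 1.967844 = 1.4332 bits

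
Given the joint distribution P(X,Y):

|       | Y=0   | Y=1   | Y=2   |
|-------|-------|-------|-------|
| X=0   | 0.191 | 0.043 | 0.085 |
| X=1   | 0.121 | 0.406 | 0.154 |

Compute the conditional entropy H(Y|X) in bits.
1.3627 bits

H(Y|X) = H(X,Y) - H(X)

H(X,Y) = -Σ_{x,y} P(x,y) log₂ P(x,y). Per-cell terms -P(x,y)·log₂P(x,y):
  X=0: 0.4562, 0.1952, 0.3023
  X=1: 0.3687, 0.5280, 0.4156
Sum of the 6 terms: H(X,Y) = 2.2660 bits

Marginal of X (row sums):
  P(X=0) = 0.191 + 0.043 + 0.085 = 0.319
  P(X=1) = 0.121 + 0.406 + 0.154 = 0.681
H(X) = -[0.319·log₂(0.319) + 0.681·log₂(0.681)]
  = 0.5258 + 0.3775 = 0.9033 bits

H(Y|X) = H(X,Y) - H(X) = 2.2660 - 0.9033 = 1.3627 bits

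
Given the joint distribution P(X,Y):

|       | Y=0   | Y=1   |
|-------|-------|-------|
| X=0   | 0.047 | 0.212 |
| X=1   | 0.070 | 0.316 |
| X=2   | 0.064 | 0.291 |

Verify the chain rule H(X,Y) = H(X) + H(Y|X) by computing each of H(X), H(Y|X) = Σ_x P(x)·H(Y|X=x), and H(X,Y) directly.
H(X) = 1.5653 bits, H(Y|X) = 0.6823 bits, H(X,Y) = 2.2476 bits

Marginal of X (row sums):
  P(X=0) = 0.047 + 0.212 = 0.259
  P(X=1) = 0.070 + 0.316 = 0.386
  P(X=2) = 0.064 + 0.291 = 0.355
H(X) = -[0.259·log₂(0.259) + 0.386·log₂(0.386) + 0.355·log₂(0.355)]
  = 0.50478 + 0.53010 + 0.53041 = 1.5653 bits

H(Y|X) = Σ_x P(x)·H(Y|X=x):
  X=0: P(X=0) = 0.259, P(Y|X=0) = (47/259, 212/259) → H(Y|X=0) = 0.68328
  X=1: P(X=1) = 0.386, P(Y|X=1) = (35/193, 158/193) → H(Y|X=1) = 0.68302
  X=2: P(X=2) = 0.355, P(Y|X=2) = (64/355, 291/355) → H(Y|X=2) = 0.68069
H(Y|X) = 0.259·0.68328 + 0.386·0.68302 + 0.355·0.68069 = 0.6823 bits

H(X,Y) = -Σ_{x,y} P(x,y) log₂ P(x,y). Per-cell terms -P(x,y)·log₂P(x,y):
  X=0: 0.20733, 0.47443
  X=1: 0.26856, 0.52519
  X=2: 0.25381, 0.51824
Sum of the 6 terms: H(X,Y) = 2.2476 bits

Chain rule check:
  H(X) + H(Y|X) = 1.5653 + 0.6823 = 2.2476 bits
  H(X,Y) = 2.2476 bits
✓ Chain rule verified.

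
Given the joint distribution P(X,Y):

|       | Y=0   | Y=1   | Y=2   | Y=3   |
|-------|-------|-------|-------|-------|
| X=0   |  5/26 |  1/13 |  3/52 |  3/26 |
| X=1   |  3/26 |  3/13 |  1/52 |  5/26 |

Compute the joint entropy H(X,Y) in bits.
2.7537 bits

H(X,Y) = -Σ_{x,y} P(x,y) log₂ P(x,y). Per-cell terms -P(x,y)·log₂P(x,y):
  X=0: 0.45741, 0.28465, 0.23743, 0.35948
  X=1: 0.35948, 0.48819, 0.10962, 0.45741
Sum of the 8 terms: H(X,Y) = 2.7537 bits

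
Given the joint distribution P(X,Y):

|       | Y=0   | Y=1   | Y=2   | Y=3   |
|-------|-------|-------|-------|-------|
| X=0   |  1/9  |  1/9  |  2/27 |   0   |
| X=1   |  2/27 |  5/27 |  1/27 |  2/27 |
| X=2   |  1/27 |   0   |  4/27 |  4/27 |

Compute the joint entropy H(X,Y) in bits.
3.1579 bits

H(X,Y) = -Σ_{x,y} P(x,y) log₂ P(x,y). Per-cell terms -P(x,y)·log₂P(x,y):
  X=0: 0.35221, 0.35221, 0.27814, 0.00000
  X=1: 0.27814, 0.45055, 0.17611, 0.27814
  X=2: 0.17611, 0.00000, 0.40813, 0.40813
  (cells with P = 0 contribute 0)
Sum of the 12 terms: H(X,Y) = 3.1579 bits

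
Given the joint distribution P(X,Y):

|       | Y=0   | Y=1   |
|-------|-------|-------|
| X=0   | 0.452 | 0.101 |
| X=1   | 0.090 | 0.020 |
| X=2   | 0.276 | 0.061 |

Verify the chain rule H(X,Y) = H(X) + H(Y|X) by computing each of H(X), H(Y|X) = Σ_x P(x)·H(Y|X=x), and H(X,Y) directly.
H(X) = 1.3517 bits, H(Y|X) = 0.6844 bits, H(X,Y) = 2.0362 bits

Marginal of X (row sums):
  P(X=0) = 0.452 + 0.101 = 0.553
  P(X=1) = 0.090 + 0.020 = 0.110
  P(X=2) = 0.276 + 0.061 = 0.337
H(X) = -[0.553·log₂(0.553) + 0.110·log₂(0.110) + 0.337·log₂(0.337)]
  = 0.4726 + 0.3503 + 0.5288 = 1.3517 bits

H(Y|X) = Σ_x P(x)·H(Y|X=x):
  X=0: P(X=0) = 0.553, P(Y|X=0) = (452/553, 101/553) → H(Y|X=0) = 0.6858
  X=1: P(X=1) = 0.110, P(Y|X=1) = (9/11, 2/11) → H(Y|X=1) = 0.6840
  X=2: P(X=2) = 0.337, P(Y|X=2) = (276/337, 61/337) → H(Y|X=2) = 0.6823
H(Y|X) = 0.553·0.6858 + 0.110·0.6840 + 0.337·0.6823 = 0.6844 bits

H(X,Y) = -Σ_{x,y} P(x,y) log₂ P(x,y). Per-cell terms -P(x,y)·log₂P(x,y):
  X=0: 0.5178, 0.3341
  X=1: 0.3127, 0.1129
  X=2: 0.5126, 0.2461
Sum of the 6 terms: H(X,Y) = 2.0362 bits

Chain rule check:
  H(X) + H(Y|X) = 1.3517 + 0.6844 = 2.0361 bits
  H(X,Y) = 2.0362 bits
✓ Chain rule verified (Δ = 0.0001 is 4-dp rounding noise: each of the three values was rounded independently).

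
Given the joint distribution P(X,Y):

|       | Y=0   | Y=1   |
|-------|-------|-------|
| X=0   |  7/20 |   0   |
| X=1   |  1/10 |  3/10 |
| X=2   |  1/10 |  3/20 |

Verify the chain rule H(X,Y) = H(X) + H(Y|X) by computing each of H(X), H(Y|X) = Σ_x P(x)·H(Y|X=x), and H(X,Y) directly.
H(X) = 1.5589 bits, H(Y|X) = 0.5672 bits, H(X,Y) = 2.1261 bits

Marginal of X (row sums):
  P(X=0) = 7/20 + 0 = 7/20
  P(X=1) = 1/10 + 3/10 = 2/5
  P(X=2) = 1/10 + 3/20 = 1/4
H(X) = -[(7/20)·log₂(7/20) + (2/5)·log₂(2/5) + (1/4)·log₂(1/4)]
  = 0.53010 + 0.52877 + 0.50000 = 1.5589 bits

H(Y|X) = Σ_x P(x)·H(Y|X=x):
  X=0: P(X=0) = 7/20, P(Y|X=0) = (1, 0) → H(Y|X=0) = 0.00000
  X=1: P(X=1) = 2/5, P(Y|X=1) = (1/4, 3/4) → H(Y|X=1) = 0.81128
  X=2: P(X=2) = 1/4, P(Y|X=2) = (2/5, 3/5) → H(Y|X=2) = 0.97095
H(Y|X) = (7/20)·0.00000 + (2/5)·0.81128 + (1/4)·0.97095 = 0.5672 bits

H(X,Y) = -Σ_{x,y} P(x,y) log₂ P(x,y). Per-cell terms -P(x,y)·log₂P(x,y):
  X=0: 0.53010, 0.00000
  X=1: 0.33219, 0.52109
  X=2: 0.33219, 0.41054
  (cells with P = 0 contribute 0)
Sum of the 6 terms: H(X,Y) = 2.1261 bits

Chain rule check:
  H(X) + H(Y|X) = 1.5589 + 0.5672 = 2.1261 bits
  H(X,Y) = 2.1261 bits
✓ Chain rule verified.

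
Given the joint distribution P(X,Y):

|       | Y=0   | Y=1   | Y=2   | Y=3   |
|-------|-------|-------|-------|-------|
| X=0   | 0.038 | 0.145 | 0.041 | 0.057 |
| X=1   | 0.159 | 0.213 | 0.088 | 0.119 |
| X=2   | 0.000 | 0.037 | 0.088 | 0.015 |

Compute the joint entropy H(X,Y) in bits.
3.1542 bits

H(X,Y) = -Σ_{x,y} P(x,y) log₂ P(x,y). Per-cell terms -P(x,y)·log₂P(x,y):
  X=0: 0.17928, 0.40395, 0.18894, 0.23557
  X=1: 0.42181, 0.47522, 0.30856, 0.36545
  X=2: 0.00000, 0.17598, 0.30856, 0.09088
  (cells with P = 0 contribute 0)
Sum of the 12 terms: H(X,Y) = 3.1542 bits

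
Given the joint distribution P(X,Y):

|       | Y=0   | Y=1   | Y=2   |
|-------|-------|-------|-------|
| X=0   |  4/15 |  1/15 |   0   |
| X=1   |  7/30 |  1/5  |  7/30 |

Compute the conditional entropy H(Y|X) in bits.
1.2948 bits

H(Y|X) = H(X,Y) - H(X)

H(X,Y) = -Σ_{x,y} P(x,y) log₂ P(x,y). Per-cell terms -P(x,y)·log₂P(x,y):
  X=0: 0.50850, 0.26046, 0.00000
  X=1: 0.48989, 0.46439, 0.48989
  (cells with P = 0 contribute 0)
Sum of the 6 terms: H(X,Y) = 2.2131 bits

Marginal of X (row sums):
  P(X=0) = 4/15 + 1/15 + 0 = 1/3
  P(X=1) = 7/30 + 1/5 + 7/30 = 2/3
H(X) = -[(1/3)·log₂(1/3) + (2/3)·log₂(2/3)]
  = 0.52832 + 0.38998 = 0.9183 bits

H(Y|X) = H(X,Y) - H(X) = 2.2131 - 0.9183 = 1.2948 bits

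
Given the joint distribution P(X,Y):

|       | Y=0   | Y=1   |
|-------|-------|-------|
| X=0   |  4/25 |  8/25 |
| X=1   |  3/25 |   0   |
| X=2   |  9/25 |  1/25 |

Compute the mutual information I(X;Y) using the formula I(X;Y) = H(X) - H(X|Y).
0.3143 bits

I(X;Y) = H(X) - H(X|Y)

Marginal of X (row sums):
  P(X=0) = 4/25 + 8/25 = 12/25
  P(X=1) = 3/25 + 0 = 3/25
  P(X=2) = 9/25 + 1/25 = 2/5
H(X) = -[(12/25)·log₂(12/25) + (3/25)·log₂(3/25) + (2/5)·log₂(2/5)]
  = 0.50827 + 0.36707 + 0.52877 = 1.4041 bits

Marginal of Y (column sums):
  P(Y=0) = 4/25 + 3/25 + 9/25 = 16/25
  P(Y=1) = 8/25 + 0 + 1/25 = 9/25
H(X|Y) = Σ_y P(y)·H(X|Y=y):
  Y=0: P(Y=0) = 16/25, P(X|Y=0) = (1/4, 3/16, 9/16) → H(X|Y=0) = 1.41974
  Y=1: P(Y=1) = 9/25, P(X|Y=1) = (8/9, 0, 1/9) → H(X|Y=1) = 0.50326
H(X|Y) = (16/25)·1.41974 + (9/25)·0.50326 = 1.0898 bits

I(X;Y) = H(X) - H(X|Y) = 1.4041 - 1.0898 = 0.3143 bits

Cross-check via I(X;Y) = H(X) + H(Y) - H(X,Y): computing H(Y) from the column sums and H(X,Y) from the 6 cells in the same way gives H(Y) = 0.9427 bits and H(X,Y) = 2.0325 bits, so
I(X;Y) = 1.4041 + 0.9427 - 2.0325 = 0.3143 bits ✓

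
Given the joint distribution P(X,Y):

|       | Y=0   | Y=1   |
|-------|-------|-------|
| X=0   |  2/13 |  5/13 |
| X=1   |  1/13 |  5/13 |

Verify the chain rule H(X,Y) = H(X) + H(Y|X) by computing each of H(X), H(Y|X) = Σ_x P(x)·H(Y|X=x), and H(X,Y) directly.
H(X) = 0.9957 bits, H(Y|X) = 0.7648 bits, H(X,Y) = 1.7605 bits

Marginal of X (row sums):
  P(X=0) = 2/13 + 5/13 = 7/13
  P(X=1) = 1/13 + 5/13 = 6/13
H(X) = -[(7/13)·log₂(7/13) + (6/13)·log₂(6/13)]
  = 0.48089 + 0.51484 = 0.9957 bits

H(Y|X) = Σ_x P(x)·H(Y|X=x):
  X=0: P(X=0) = 7/13, P(Y|X=0) = (2/7, 5/7) → H(Y|X=0) = 0.86312
  X=1: P(X=1) = 6/13, P(Y|X=1) = (1/6, 5/6) → H(Y|X=1) = 0.65002
H(Y|X) = (7/13)·0.86312 + (6/13)·0.65002 = 0.7648 bits

H(X,Y) = -Σ_{x,y} P(x,y) log₂ P(x,y). Per-cell terms -P(x,y)·log₂P(x,y):
  X=0: 0.41545, 0.53020
  X=1: 0.28465, 0.53020
Sum of the 4 terms: H(X,Y) = 1.7605 bits

Chain rule check:
  H(X) + H(Y|X) = 0.9957 + 0.7648 = 1.7605 bits
  H(X,Y) = 1.7605 bits
✓ Chain rule verified.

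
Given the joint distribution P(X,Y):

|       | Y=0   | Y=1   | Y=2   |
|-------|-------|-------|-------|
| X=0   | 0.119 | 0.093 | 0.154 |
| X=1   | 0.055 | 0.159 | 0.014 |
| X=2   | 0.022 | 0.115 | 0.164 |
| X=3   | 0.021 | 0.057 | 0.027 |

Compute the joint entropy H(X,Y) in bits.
3.2390 bits

H(X,Y) = -Σ_{x,y} P(x,y) log₂ P(x,y). Per-cell terms -P(x,y)·log₂P(x,y):
  X=0: 0.36545, 0.31868, 0.41565
  X=1: 0.23014, 0.42181, 0.08622
  X=2: 0.12114, 0.35883, 0.42775
  X=3: 0.11704, 0.23557, 0.14069
Sum of the 12 terms: H(X,Y) = 3.2390 bits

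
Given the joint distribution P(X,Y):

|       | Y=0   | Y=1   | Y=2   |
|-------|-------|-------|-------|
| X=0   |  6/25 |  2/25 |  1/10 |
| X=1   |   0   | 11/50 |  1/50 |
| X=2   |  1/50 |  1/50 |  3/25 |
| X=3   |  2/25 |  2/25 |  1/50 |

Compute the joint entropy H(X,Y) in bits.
3.0000 bits

H(X,Y) = -Σ_{x,y} P(x,y) log₂ P(x,y). Per-cell terms -P(x,y)·log₂P(x,y):
  X=0: 0.49413, 0.29151, 0.33219
  X=1: 0.00000, 0.48057, 0.11288
  X=2: 0.11288, 0.11288, 0.36707
  X=3: 0.29151, 0.29151, 0.11288
  (cells with P = 0 contribute 0)
Sum of the 12 terms: H(X,Y) = 3.0000 bits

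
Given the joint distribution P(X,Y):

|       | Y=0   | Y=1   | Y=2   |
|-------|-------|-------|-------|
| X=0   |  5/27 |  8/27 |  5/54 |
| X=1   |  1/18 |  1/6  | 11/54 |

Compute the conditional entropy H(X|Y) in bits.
0.8895 bits

H(X|Y) = H(X,Y) - H(Y)

H(X,Y) = -Σ_{x,y} P(x,y) log₂ P(x,y). Per-cell terms -P(x,y)·log₂P(x,y):
  X=0: 0.4505480, 0.5199667, 0.3178666
  X=1: 0.2316625, 0.4308271, 0.4675929
Sum of the 6 terms: H(X,Y) = 2.418464 bits

Marginal of Y (column sums):
  P(Y=0) = 5/27 + 1/18 = 13/54
  P(Y=1) = 8/27 + 1/6 = 25/54
  P(Y=2) = 5/54 + 11/54 = 8/27
H(Y) = -[(13/54)·log₂(13/54) + (25/54)·log₂(25/54) + (8/27)·log₂(8/27)]
  = 0.4945893 + 0.5143663 + 0.5199667 = 1.528922 bits

H(X|Y) = H(X,Y) - H(Y) = 2.418464 - 1.528922 = 0.8895 bits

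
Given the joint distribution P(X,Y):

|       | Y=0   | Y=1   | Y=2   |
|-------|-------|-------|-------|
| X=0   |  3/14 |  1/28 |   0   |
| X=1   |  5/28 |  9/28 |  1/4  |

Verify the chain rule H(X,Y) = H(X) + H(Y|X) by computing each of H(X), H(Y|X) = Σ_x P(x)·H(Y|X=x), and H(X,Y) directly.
H(X) = 0.8113 bits, H(Y|X) = 1.3068 bits, H(X,Y) = 2.1181 bits

Marginal of X (row sums):
  P(X=0) = 3/14 + 1/28 + 0 = 1/4
  P(X=1) = 5/28 + 9/28 + 1/4 = 3/4
H(X) = -[(1/4)·log₂(1/4) + (3/4)·log₂(3/4)]
  = 0.50000 + 0.31128 = 0.8113 bits

H(Y|X) = Σ_x P(x)·H(Y|X=x):
  X=0: P(X=0) = 1/4, P(Y|X=0) = (6/7, 1/7, 0) → H(Y|X=0) = 0.59167
  X=1: P(X=1) = 3/4, P(Y|X=1) = (5/21, 3/7, 1/3) → H(Y|X=1) = 1.54515
H(Y|X) = (1/4)·0.59167 + (3/4)·1.54515 = 1.3068 bits

H(X,Y) = -Σ_{x,y} P(x,y) log₂ P(x,y). Per-cell terms -P(x,y)·log₂P(x,y):
  X=0: 0.47623, 0.17169, 0.00000
  X=1: 0.44383, 0.52632, 0.50000
  (cells with P = 0 contribute 0)
Sum of the 6 terms: H(X,Y) = 2.1181 bits

Chain rule check:
  H(X) + H(Y|X) = 0.8113 + 1.3068 = 2.1181 bits
  H(X,Y) = 2.1181 bits
✓ Chain rule verified.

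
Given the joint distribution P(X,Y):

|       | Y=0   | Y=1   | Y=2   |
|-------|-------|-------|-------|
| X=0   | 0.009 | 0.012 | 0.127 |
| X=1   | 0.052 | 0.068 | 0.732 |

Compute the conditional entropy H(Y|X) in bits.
0.7260 bits

H(Y|X) = H(X,Y) - H(X)

H(X,Y) = -Σ_{x,y} P(x,y) log₂ P(x,y). Per-cell terms -P(x,y)·log₂P(x,y):
  X=0: 0.06116, 0.07657, 0.37809
  X=1: 0.22180, 0.26373, 0.32946
Sum of the 6 terms: H(X,Y) = 1.3308 bits

Marginal of X (row sums):
  P(X=0) = 0.009 + 0.012 + 0.127 = 0.148
  P(X=1) = 0.052 + 0.068 + 0.732 = 0.852
H(X) = -[0.148·log₂(0.148) + 0.852·log₂(0.852)]
  = 0.40794 + 0.19688 = 0.6048 bits

H(Y|X) = H(X,Y) - H(X) = 1.3308 - 0.6048 = 0.7260 bits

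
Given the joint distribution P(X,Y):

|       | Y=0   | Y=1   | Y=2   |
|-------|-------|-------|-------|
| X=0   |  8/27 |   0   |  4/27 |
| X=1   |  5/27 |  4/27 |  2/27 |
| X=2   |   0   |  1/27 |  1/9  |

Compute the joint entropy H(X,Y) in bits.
2.5932 bits

H(X,Y) = -Σ_{x,y} P(x,y) log₂ P(x,y). Per-cell terms -P(x,y)·log₂P(x,y):
  X=0: 0.51997, 0.00000, 0.40813
  X=1: 0.45055, 0.40813, 0.27814
  X=2: 0.00000, 0.17611, 0.35221
  (cells with P = 0 contribute 0)
Sum of the 9 terms: H(X,Y) = 2.5932 bits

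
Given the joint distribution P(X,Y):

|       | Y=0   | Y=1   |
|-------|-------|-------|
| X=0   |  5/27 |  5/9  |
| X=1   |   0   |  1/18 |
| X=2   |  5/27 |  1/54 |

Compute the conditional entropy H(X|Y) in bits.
0.7595 bits

H(X|Y) = H(X,Y) - H(Y)

H(X,Y) = -Σ_{x,y} P(x,y) log₂ P(x,y). Per-cell terms -P(x,y)·log₂P(x,y):
  X=0: 0.45055, 0.47111
  X=1: 0.00000, 0.23166
  X=2: 0.45055, 0.10657
  (cells with P = 0 contribute 0)
Sum of the 6 terms: H(X,Y) = 1.71044 bits

Marginal of Y (column sums):
  P(Y=0) = 5/27 + 0 + 5/27 = 10/27
  P(Y=1) = 5/9 + 1/18 + 1/54 = 17/27
H(Y) = -[(10/27)·log₂(10/27) + (17/27)·log₂(17/27)]
  = 0.53073 + 0.42023 = 0.95096 bits

H(X|Y) = H(X,Y) - H(Y) = 1.71044 - 0.95096 = 0.7595 bits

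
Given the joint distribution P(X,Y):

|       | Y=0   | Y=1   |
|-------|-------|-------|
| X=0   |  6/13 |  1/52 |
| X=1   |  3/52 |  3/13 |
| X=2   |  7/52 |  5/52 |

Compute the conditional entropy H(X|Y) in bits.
1.1338 bits

H(X|Y) = H(X,Y) - H(Y)

H(X,Y) = -Σ_{x,y} P(x,y) log₂ P(x,y). Per-cell terms -P(x,y)·log₂P(x,y):
  X=0: 0.5148, 0.1096
  X=1: 0.2374, 0.4882
  X=2: 0.3895, 0.3249
Sum of the 6 terms: H(X,Y) = 2.0644 bits

Marginal of Y (column sums):
  P(Y=0) = 6/13 + 3/52 + 7/52 = 17/26
  P(Y=1) = 1/52 + 3/13 + 5/52 = 9/26
H(Y) = -[(17/26)·log₂(17/26) + (9/26)·log₂(9/26)]
  = 0.4008 + 0.5298 = 0.9306 bits

H(X|Y) = H(X,Y) - H(Y) = 2.0644 - 0.9306 = 1.1338 bits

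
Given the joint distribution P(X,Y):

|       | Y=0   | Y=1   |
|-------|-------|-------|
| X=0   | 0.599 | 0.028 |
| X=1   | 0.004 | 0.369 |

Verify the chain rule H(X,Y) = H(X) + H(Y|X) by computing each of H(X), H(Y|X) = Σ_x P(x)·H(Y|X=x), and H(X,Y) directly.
H(X) = 0.9529 bits, H(Y|X) = 0.1970 bits, H(X,Y) = 1.1499 bits

Marginal of X (row sums):
  P(X=0) = 0.599 + 0.028 = 0.627
  P(X=1) = 0.004 + 0.369 = 0.373
H(X) = -[0.627·log₂(0.627) + 0.373·log₂(0.373)]
  = 0.422261 + 0.530687 = 0.9529 bits

H(Y|X) = Σ_x P(x)·H(Y|X=x):
  X=0: P(X=0) = 0.627, P(Y|X=0) = (599/627, 28/627) → H(Y|X=0) = 0.263252
  X=1: P(X=1) = 0.373, P(Y|X=1) = (4/373, 369/373) → H(Y|X=1) = 0.085555
H(Y|X) = 0.627·0.263252 + 0.373·0.085555 = 0.1970 bits

H(X,Y) = -Σ_{x,y} P(x,y) log₂ P(x,y). Per-cell terms -P(x,y)·log₂P(x,y):
  X=0: 0.442884, 0.144436
  X=1: 0.031863, 0.530735
Sum of the 4 terms: H(X,Y) = 1.1499 bits

Chain rule check:
  H(X) + H(Y|X) = 0.9529 + 0.1970 = 1.1499 bits
  H(X,Y) = 1.1499 bits
✓ Chain rule verified.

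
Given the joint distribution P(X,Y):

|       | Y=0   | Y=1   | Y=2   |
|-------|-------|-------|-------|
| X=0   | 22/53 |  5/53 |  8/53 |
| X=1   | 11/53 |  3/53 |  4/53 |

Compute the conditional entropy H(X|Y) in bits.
0.9238 bits

H(X|Y) = H(X,Y) - H(Y)

H(X,Y) = -Σ_{x,y} P(x,y) log₂ P(x,y). Per-cell terms -P(x,y)·log₂P(x,y):
  X=0: 0.5265425, 0.3213200, 0.4117616
  X=1: 0.4708184, 0.2345071, 0.2813525
Sum of the 6 terms: H(X,Y) = 2.2463021 bits

Marginal of Y (column sums):
  P(Y=0) = 22/53 + 11/53 = 33/53
  P(Y=1) = 5/53 + 3/53 = 8/53
  P(Y=2) = 8/53 + 4/53 = 12/53
H(Y) = -[(33/53)·log₂(33/53) + (8/53)·log₂(8/53) + (12/53)·log₂(12/53)]
  = 0.4255919 + 0.4117616 + 0.4851980 = 1.3225515 bits

H(X|Y) = H(X,Y) - H(Y) = 2.2463021 - 1.3225515 = 0.9238 bits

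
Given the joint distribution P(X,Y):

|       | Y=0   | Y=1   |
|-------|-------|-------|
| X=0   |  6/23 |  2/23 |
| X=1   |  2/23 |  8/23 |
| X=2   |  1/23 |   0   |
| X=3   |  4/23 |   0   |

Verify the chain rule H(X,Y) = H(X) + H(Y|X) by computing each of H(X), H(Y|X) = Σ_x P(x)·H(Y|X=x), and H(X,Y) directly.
H(X) = 1.6879 bits, H(Y|X) = 0.5961 bits, H(X,Y) = 2.2840 bits

Marginal of X (row sums):
  P(X=0) = 6/23 + 2/23 = 8/23
  P(X=1) = 2/23 + 8/23 = 10/23
  P(X=2) = 1/23 + 0 = 1/23
  P(X=3) = 4/23 + 0 = 4/23
H(X) = -[(8/23)·log₂(8/23) + (10/23)·log₂(10/23) + (1/23)·log₂(1/23) + (4/23)·log₂(4/23)]
  = 0.5299 + 0.5224 + 0.1967 + 0.4389 = 1.6879 bits

H(Y|X) = Σ_x P(x)·H(Y|X=x):
  X=0: P(X=0) = 8/23, P(Y|X=0) = (3/4, 1/4) → H(Y|X=0) = 0.8113
  X=1: P(X=1) = 10/23, P(Y|X=1) = (1/5, 4/5) → H(Y|X=1) = 0.7219
  X=2: P(X=2) = 1/23, P(Y|X=2) = (1, 0) → H(Y|X=2) = 0.0000
  X=3: P(X=3) = 4/23, P(Y|X=3) = (1, 0) → H(Y|X=3) = 0.0000
H(Y|X) = (8/23)·0.8113 + (10/23)·0.7219 + (1/23)·0.0000 + (4/23)·0.0000 = 0.5961 bits

H(X,Y) = -Σ_{x,y} P(x,y) log₂ P(x,y). Per-cell terms -P(x,y)·log₂P(x,y):
  X=0: 0.5057, 0.3064
  X=1: 0.3064, 0.5299
  X=2: 0.1967, 0.0000
  X=3: 0.4389, 0.0000
  (cells with P = 0 contribute 0)
Sum of the 8 terms: H(X,Y) = 2.2840 bits

Chain rule check:
  H(X) + H(Y|X) = 1.6879 + 0.5961 = 2.2840 bits
  H(X,Y) = 2.2840 bits
✓ Chain rule verified.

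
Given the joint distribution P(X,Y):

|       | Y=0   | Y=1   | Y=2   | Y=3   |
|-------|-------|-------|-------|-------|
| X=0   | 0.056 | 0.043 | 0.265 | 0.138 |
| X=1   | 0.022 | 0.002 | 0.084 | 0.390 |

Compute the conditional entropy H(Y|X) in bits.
1.2991 bits

H(Y|X) = H(X,Y) - H(X)

H(X,Y) = -Σ_{x,y} P(x,y) log₂ P(x,y). Per-cell terms -P(x,y)·log₂P(x,y):
  X=0: 0.2329, 0.1952, 0.5077, 0.3943
  X=1: 0.1211, 0.0179, 0.3002, 0.5298
Sum of the 8 terms: H(X,Y) = 2.2991 bits

Marginal of X (row sums):
  P(X=0) = 0.056 + 0.043 + 0.265 + 0.138 = 0.502
  P(X=1) = 0.022 + 0.002 + 0.084 + 0.390 = 0.498
H(X) = -[0.502·log₂(0.502) + 0.498·log₂(0.498)]
  = 0.4991 + 0.5009 = 1.0000 bits

H(Y|X) = H(X,Y) - H(X) = 2.2991 - 1.0000 = 1.2991 bits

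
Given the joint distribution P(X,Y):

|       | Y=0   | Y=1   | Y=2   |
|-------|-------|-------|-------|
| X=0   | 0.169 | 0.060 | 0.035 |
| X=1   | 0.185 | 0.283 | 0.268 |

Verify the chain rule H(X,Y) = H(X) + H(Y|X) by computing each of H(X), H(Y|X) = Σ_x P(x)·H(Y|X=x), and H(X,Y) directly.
H(X) = 0.8327 bits, H(Y|X) = 1.4884 bits, H(X,Y) = 2.3211 bits

Marginal of X (row sums):
  P(X=0) = 0.169 + 0.060 + 0.035 = 0.264
  P(X=1) = 0.185 + 0.283 + 0.268 = 0.736
H(X) = -[0.264·log₂(0.264) + 0.736·log₂(0.736)]
  = 0.50725 + 0.32548 = 0.8327 bits

H(Y|X) = Σ_x P(x)·H(Y|X=x):
  X=0: P(X=0) = 0.264, P(Y|X=0) = (169/264, 5/22, 35/264) → H(Y|X=0) = 1.28422
  X=1: P(X=1) = 0.736, P(Y|X=1) = (185/736, 283/736, 67/184) → H(Y|X=1) = 1.56167
H(Y|X) = 0.264·1.28422 + 0.736·1.56167 = 1.4884 bits

H(X,Y) = -Σ_{x,y} P(x,y) log₂ P(x,y). Per-cell terms -P(x,y)·log₂P(x,y):
  X=0: 0.43347, 0.24353, 0.16928
  X=1: 0.45036, 0.51538, 0.50912
Sum of the 6 terms: H(X,Y) = 2.3211 bits

Chain rule check:
  H(X) + H(Y|X) = 0.8327 + 1.4884 = 2.3211 bits
  H(X,Y) = 2.3211 bits
✓ Chain rule verified.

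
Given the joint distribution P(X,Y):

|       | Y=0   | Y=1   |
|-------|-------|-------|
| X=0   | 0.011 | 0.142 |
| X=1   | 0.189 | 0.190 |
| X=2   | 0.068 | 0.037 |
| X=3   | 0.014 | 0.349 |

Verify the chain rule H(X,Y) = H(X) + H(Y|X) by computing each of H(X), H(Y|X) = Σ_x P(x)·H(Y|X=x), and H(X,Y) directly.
H(X) = 1.8170 bits, H(Y|X) = 0.6199 bits, H(X,Y) = 2.4369 bits

Marginal of X (row sums):
  P(X=0) = 0.011 + 0.142 = 0.153
  P(X=1) = 0.189 + 0.190 = 0.379
  P(X=2) = 0.068 + 0.037 = 0.105
  P(X=3) = 0.014 + 0.349 = 0.363
H(X) = -[0.153·log₂(0.153) + 0.379·log₂(0.379) + 0.105·log₂(0.105) + 0.363·log₂(0.363)]
  = 0.4144 + 0.5305 + 0.3414 + 0.5307 = 1.8170 bits

H(Y|X) = Σ_x P(x)·H(Y|X=x):
  X=0: P(X=0) = 0.153, P(Y|X=0) = (11/153, 142/153) → H(Y|X=0) = 0.3730
  X=1: P(X=1) = 0.379, P(Y|X=1) = (189/379, 190/379) → H(Y|X=1) = 1.0000
  X=2: P(X=2) = 0.105, P(Y|X=2) = (68/105, 37/105) → H(Y|X=2) = 0.9362
  X=3: P(X=3) = 0.363, P(Y|X=3) = (14/363, 349/363) → H(Y|X=3) = 0.2357
H(Y|X) = 0.153·0.3730 + 0.379·1.0000 + 0.105·0.9362 + 0.363·0.2357 = 0.6199 bits

H(X,Y) = -Σ_{x,y} P(x,y) log₂ P(x,y). Per-cell terms -P(x,y)·log₂P(x,y):
  X=0: 0.0716, 0.3999
  X=1: 0.4543, 0.4552
  X=2: 0.2637, 0.1760
  X=3: 0.0862, 0.5300
Sum of the 8 terms: H(X,Y) = 2.4369 bits

Chain rule check:
  H(X) + H(Y|X) = 1.8170 + 0.6199 = 2.4369 bits
  H(X,Y) = 2.4369 bits
✓ Chain rule verified.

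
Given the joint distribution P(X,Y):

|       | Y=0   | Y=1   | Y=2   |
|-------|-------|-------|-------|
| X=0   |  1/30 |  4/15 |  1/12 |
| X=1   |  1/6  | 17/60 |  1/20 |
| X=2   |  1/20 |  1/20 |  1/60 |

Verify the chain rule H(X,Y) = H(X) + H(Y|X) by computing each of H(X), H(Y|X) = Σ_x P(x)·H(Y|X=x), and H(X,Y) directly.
H(X) = 1.3919 bits, H(Y|X) = 1.2720 bits, H(X,Y) = 2.6639 bits

Marginal of X (row sums):
  P(X=0) = 1/30 + 4/15 + 1/12 = 23/60
  P(X=1) = 1/6 + 17/60 + 1/20 = 1/2
  P(X=2) = 1/20 + 1/20 + 1/60 = 7/60
H(X) = -[(23/60)·log₂(23/60) + (1/2)·log₂(1/2) + (7/60)·log₂(7/60)]
  = 0.53028 + 0.50000 + 0.36161 = 1.3919 bits

H(Y|X) = Σ_x P(x)·H(Y|X=x):
  X=0: P(X=0) = 23/60, P(Y|X=0) = (2/23, 16/23, 5/23) → H(Y|X=0) = 1.14923
  X=1: P(X=1) = 1/2, P(Y|X=1) = (1/3, 17/30, 1/10) → H(Y|X=1) = 1.32486
  X=2: P(X=2) = 7/60, P(Y|X=2) = (3/7, 3/7, 1/7) → H(Y|X=2) = 1.44882
H(Y|X) = (23/60)·1.14923 + (1/2)·1.32486 + (7/60)·1.44882 = 1.2720 bits

H(X,Y) = -Σ_{x,y} P(x,y) log₂ P(x,y). Per-cell terms -P(x,y)·log₂P(x,y):
  X=0: 0.16356, 0.50850, 0.29875
  X=1: 0.43083, 0.51550, 0.21610
  X=2: 0.21610, 0.21610, 0.09845
Sum of the 9 terms: H(X,Y) = 2.6639 bits

Chain rule check:
  H(X) + H(Y|X) = 1.3919 + 1.2720 = 2.6639 bits
  H(X,Y) = 2.6639 bits
✓ Chain rule verified.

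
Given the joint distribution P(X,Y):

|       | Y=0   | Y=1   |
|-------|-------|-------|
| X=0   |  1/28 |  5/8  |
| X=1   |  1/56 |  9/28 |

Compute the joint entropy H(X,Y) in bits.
1.2255 bits

H(X,Y) = -Σ_{x,y} P(x,y) log₂ P(x,y). Per-cell terms -P(x,y)·log₂P(x,y):
  X=0: 0.1717, 0.4238
  X=1: 0.1037, 0.5263
Sum of the 4 terms: H(X,Y) = 1.2255 bits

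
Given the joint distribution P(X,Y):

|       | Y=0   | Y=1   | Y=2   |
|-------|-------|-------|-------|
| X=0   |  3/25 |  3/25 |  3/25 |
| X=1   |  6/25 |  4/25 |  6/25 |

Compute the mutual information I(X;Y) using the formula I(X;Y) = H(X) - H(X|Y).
0.0056 bits

I(X;Y) = H(X) - H(X|Y)

Marginal of X (row sums):
  P(X=0) = 3/25 + 3/25 + 3/25 = 9/25
  P(X=1) = 6/25 + 4/25 + 6/25 = 16/25
H(X) = -[(9/25)·log₂(9/25) + (16/25)·log₂(16/25)]
  = 0.530615 + 0.412068 = 0.94268 bits

Marginal of Y (column sums):
  P(Y=0) = 3/25 + 6/25 = 9/25
  P(Y=1) = 3/25 + 4/25 = 7/25
  P(Y=2) = 3/25 + 6/25 = 9/25
H(X|Y) = Σ_y P(y)·H(X|Y=y):
  Y=0: P(Y=0) = 9/25, P(X|Y=0) = (1/3, 2/3) → H(X|Y=0) = 0.918296
  Y=1: P(Y=1) = 7/25, P(X|Y=1) = (3/7, 4/7) → H(X|Y=1) = 0.985228
  Y=2: P(Y=2) = 9/25, P(X|Y=2) = (1/3, 2/3) → H(X|Y=2) = 0.918296
H(X|Y) = (9/25)·0.918296 + (7/25)·0.985228 + (9/25)·0.918296 = 0.93704 bits

I(X;Y) = H(X) - H(X|Y) = 0.94268 - 0.93704 = 0.0056 bits

Cross-check via I(X;Y) = H(X) + H(Y) - H(X,Y): computing H(Y) from the column sums and H(X,Y) from the 6 cells in the same way gives H(Y) = 1.57545 bits and H(X,Y) = 2.51249 bits, so
I(X;Y) = 0.94268 + 1.57545 - 2.51249 = 0.0056 bits ✓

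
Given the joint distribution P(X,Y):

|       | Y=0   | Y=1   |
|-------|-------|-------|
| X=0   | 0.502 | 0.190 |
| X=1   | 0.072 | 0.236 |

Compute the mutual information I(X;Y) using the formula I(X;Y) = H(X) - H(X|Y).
0.1557 bits

I(X;Y) = H(X) - H(X|Y)

Marginal of X (row sums):
  P(X=0) = 0.502 + 0.190 = 0.692
  P(X=1) = 0.072 + 0.236 = 0.308
H(X) = -[0.692·log₂(0.692) + 0.308·log₂(0.308)]
  = 0.36756 + 0.52329 = 0.89085 bits

Marginal of Y (column sums):
  P(Y=0) = 0.502 + 0.072 = 0.574
  P(Y=1) = 0.190 + 0.236 = 0.426
H(X|Y) = Σ_y P(y)·H(X|Y=y):
  Y=0: P(Y=0) = 0.574, P(X|Y=0) = (251/287, 36/287) → H(X|Y=0) = 0.54479
  Y=1: P(Y=1) = 0.426, P(X|Y=1) = (95/213, 118/213) → H(X|Y=1) = 0.99157
H(X|Y) = 0.574·0.54479 + 0.426·0.99157 = 0.73512 bits

I(X;Y) = H(X) - H(X|Y) = 0.89085 - 0.73512 = 0.1557 bits

Cross-check via I(X;Y) = H(X) + H(Y) - H(X,Y): computing H(Y) from the column sums and H(X,Y) from the 4 cells in the same way gives H(Y) = 0.98414 bits and H(X,Y) = 1.71926 bits, so
I(X;Y) = 0.89085 + 0.98414 - 1.71926 = 0.1557 bits ✓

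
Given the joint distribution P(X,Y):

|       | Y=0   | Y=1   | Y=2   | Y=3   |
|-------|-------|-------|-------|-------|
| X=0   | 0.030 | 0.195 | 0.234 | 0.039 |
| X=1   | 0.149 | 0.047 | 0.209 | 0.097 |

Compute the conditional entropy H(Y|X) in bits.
1.6996 bits

H(Y|X) = H(X,Y) - H(X)

H(X,Y) = -Σ_{x,y} P(x,y) log₂ P(x,y). Per-cell terms -P(x,y)·log₂P(x,y):
  X=0: 0.15177, 0.45990, 0.49033, 0.18253
  X=1: 0.40925, 0.20733, 0.47201, 0.32649
Sum of the 8 terms: H(X,Y) = 2.6996 bits

Marginal of X (row sums):
  P(X=0) = 0.030 + 0.195 + 0.234 + 0.039 = 0.498
  P(X=1) = 0.149 + 0.047 + 0.209 + 0.097 = 0.502
H(X) = -[0.498·log₂(0.498) + 0.502·log₂(0.502)]
  = 0.50088 + 0.49911 = 1.0000 bits

H(Y|X) = H(X,Y) - H(X) = 2.6996 - 1.0000 = 1.6996 bits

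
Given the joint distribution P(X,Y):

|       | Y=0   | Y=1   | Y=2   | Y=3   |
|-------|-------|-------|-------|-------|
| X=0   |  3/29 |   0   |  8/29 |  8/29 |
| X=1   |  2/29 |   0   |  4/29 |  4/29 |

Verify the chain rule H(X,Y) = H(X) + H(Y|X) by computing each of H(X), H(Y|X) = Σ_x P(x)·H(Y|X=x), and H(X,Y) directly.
H(X) = 0.9294 bits, H(Y|X) = 1.4888 bits, H(X,Y) = 2.4182 bits

Marginal of X (row sums):
  P(X=0) = 3/29 + 0 + 8/29 + 8/29 = 19/29
  P(X=1) = 2/29 + 0 + 4/29 + 4/29 = 10/29
H(X) = -[(19/29)·log₂(19/29) + (10/29)·log₂(10/29)]
  = 0.39969 + 0.52967 = 0.9294 bits

H(Y|X) = Σ_x P(x)·H(Y|X=x):
  X=0: P(X=0) = 19/29, P(Y|X=0) = (3/19, 0, 8/19, 8/19) → H(Y|X=0) = 1.47135
  X=1: P(X=1) = 10/29, P(Y|X=1) = (1/5, 0, 2/5, 2/5) → H(Y|X=1) = 1.52193
H(Y|X) = (19/29)·1.47135 + (10/29)·1.52193 = 1.4888 bits

H(X,Y) = -Σ_{x,y} P(x,y) log₂ P(x,y). Per-cell terms -P(x,y)·log₂P(x,y):
  X=0: 0.33859, 0.00000, 0.51255, 0.51255
  X=1: 0.26607, 0.00000, 0.39420, 0.39420
  (cells with P = 0 contribute 0)
Sum of the 8 terms: H(X,Y) = 2.4182 bits

Chain rule check:
  H(X) + H(Y|X) = 0.9294 + 1.4888 = 2.4182 bits
  H(X,Y) = 2.4182 bits
✓ Chain rule verified.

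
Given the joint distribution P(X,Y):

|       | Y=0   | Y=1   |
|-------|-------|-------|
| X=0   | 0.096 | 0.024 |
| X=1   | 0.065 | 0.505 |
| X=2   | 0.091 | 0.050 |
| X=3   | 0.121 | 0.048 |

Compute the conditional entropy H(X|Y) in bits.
1.3646 bits

H(X|Y) = H(X,Y) - H(Y)

H(X,Y) = -Σ_{x,y} P(x,y) log₂ P(x,y). Per-cell terms -P(x,y)·log₂P(x,y):
  X=0: 0.3245589, 0.1291397
  X=1: 0.2563221, 0.4977506
  X=2: 0.3146771, 0.2160964
  X=3: 0.3686774, 0.2102794
Sum of the 8 terms: H(X,Y) = 2.317502 bits

Marginal of Y (column sums):
  P(Y=0) = 0.096 + 0.065 + 0.091 + 0.121 = 0.373
  P(Y=1) = 0.024 + 0.505 + 0.050 + 0.048 = 0.627
H(Y) = -[0.373·log₂(0.373) + 0.627·log₂(0.627)]
  = 0.5306867 + 0.4222611 = 0.952948 bits

H(X|Y) = H(X,Y) - H(Y) = 2.317502 - 0.952948 = 1.3646 bits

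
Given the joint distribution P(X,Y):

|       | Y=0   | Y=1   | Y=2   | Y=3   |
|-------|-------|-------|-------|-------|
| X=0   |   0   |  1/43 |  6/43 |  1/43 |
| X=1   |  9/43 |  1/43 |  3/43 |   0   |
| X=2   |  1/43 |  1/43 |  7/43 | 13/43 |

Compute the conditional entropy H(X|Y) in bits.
0.9006 bits

H(X|Y) = H(X,Y) - H(Y)

H(X,Y) = -Σ_{x,y} P(x,y) log₂ P(x,y). Per-cell terms -P(x,y)·log₂P(x,y):
  X=0: 0.00000, 0.12619, 0.39646, 0.12619
  X=1: 0.47226, 0.12619, 0.26800, 0.00000
  X=2: 0.12619, 0.12619, 0.42633, 0.52176
  (cells with P = 0 contribute 0)
Sum of the 12 terms: H(X,Y) = 2.7158 bits

Marginal of Y (column sums):
  P(Y=0) = 0 + 9/43 + 1/43 = 10/43
  P(Y=1) = 1/43 + 1/43 + 1/43 = 3/43
  P(Y=2) = 6/43 + 3/43 + 7/43 = 16/43
  P(Y=3) = 1/43 + 0 + 13/43 = 14/43
H(Y) = -[(10/43)·log₂(10/43) + (3/43)·log₂(3/43) + (16/43)·log₂(16/43) + (14/43)·log₂(14/43)]
  = 0.48938 + 0.26800 + 0.53070 + 0.52709 = 1.8152 bits

H(X|Y) = H(X,Y) - H(Y) = 2.7158 - 1.8152 = 0.9006 bits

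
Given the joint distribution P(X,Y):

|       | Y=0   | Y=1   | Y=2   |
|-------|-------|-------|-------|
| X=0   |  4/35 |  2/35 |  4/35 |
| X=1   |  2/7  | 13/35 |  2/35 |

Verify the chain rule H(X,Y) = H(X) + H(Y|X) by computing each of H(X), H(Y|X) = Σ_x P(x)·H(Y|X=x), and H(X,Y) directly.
H(X) = 0.8631 bits, H(Y|X) = 1.3712 bits, H(X,Y) = 2.2343 bits

Marginal of X (row sums):
  P(X=0) = 4/35 + 2/35 + 4/35 = 2/7
  P(X=1) = 2/7 + 13/35 + 2/35 = 5/7
H(X) = -[(2/7)·log₂(2/7) + (5/7)·log₂(5/7)]
  = 0.5164 + 0.3467 = 0.8631 bits

H(Y|X) = Σ_x P(x)·H(Y|X=x):
  X=0: P(X=0) = 2/7, P(Y|X=0) = (2/5, 1/5, 2/5) → H(Y|X=0) = 1.5219
  X=1: P(X=1) = 5/7, P(Y|X=1) = (2/5, 13/25, 2/25) → H(Y|X=1) = 1.3109
H(Y|X) = (2/7)·1.5219 + (5/7)·1.3109 = 1.3712 bits

H(X,Y) = -Σ_{x,y} P(x,y) log₂ P(x,y). Per-cell terms -P(x,y)·log₂P(x,y):
  X=0: 0.3576, 0.2360, 0.3576
  X=1: 0.5164, 0.5307, 0.2360
Sum of the 6 terms: H(X,Y) = 2.2343 bits

Chain rule check:
  H(X) + H(Y|X) = 0.8631 + 1.3712 = 2.2343 bits
  H(X,Y) = 2.2343 bits
✓ Chain rule verified.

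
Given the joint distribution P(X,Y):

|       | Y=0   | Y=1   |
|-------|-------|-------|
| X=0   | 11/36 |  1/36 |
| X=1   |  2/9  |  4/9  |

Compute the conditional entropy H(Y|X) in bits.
0.7501 bits

H(Y|X) = H(X,Y) - H(X)

H(X,Y) = -Σ_{x,y} P(x,y) log₂ P(x,y). Per-cell terms -P(x,y)·log₂P(x,y):
  X=0: 0.52265, 0.14361
  X=1: 0.48221, 0.51997
Sum of the 4 terms: H(X,Y) = 1.6684 bits

Marginal of X (row sums):
  P(X=0) = 11/36 + 1/36 = 1/3
  P(X=1) = 2/9 + 4/9 = 2/3
H(X) = -[(1/3)·log₂(1/3) + (2/3)·log₂(2/3)]
  = 0.52832 + 0.38998 = 0.9183 bits

H(Y|X) = H(X,Y) - H(X) = 1.6684 - 0.9183 = 0.7501 bits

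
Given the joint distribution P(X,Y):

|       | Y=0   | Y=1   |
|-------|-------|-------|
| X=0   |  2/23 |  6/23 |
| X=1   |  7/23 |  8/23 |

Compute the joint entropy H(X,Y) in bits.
1.8644 bits

H(X,Y) = -Σ_{x,y} P(x,y) log₂ P(x,y). Per-cell terms -P(x,y)·log₂P(x,y):
  X=0: 0.30640, 0.50572
  X=1: 0.52232, 0.52993
Sum of the 4 terms: H(X,Y) = 1.8644 bits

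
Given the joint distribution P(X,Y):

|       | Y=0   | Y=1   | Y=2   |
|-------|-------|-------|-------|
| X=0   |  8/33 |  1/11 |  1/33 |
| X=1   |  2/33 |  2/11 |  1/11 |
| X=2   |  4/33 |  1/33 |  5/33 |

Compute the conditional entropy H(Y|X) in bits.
1.3231 bits

H(Y|X) = H(X,Y) - H(X)

H(X,Y) = -Σ_{x,y} P(x,y) log₂ P(x,y). Per-cell terms -P(x,y)·log₂P(x,y):
  X=0: 0.49561, 0.31449, 0.15286
  X=1: 0.24511, 0.44717, 0.31449
  X=2: 0.36902, 0.15286, 0.41249
Sum of the 9 terms: H(X,Y) = 2.9041 bits

Marginal of X (row sums):
  P(X=0) = 8/33 + 1/11 + 1/33 = 4/11
  P(X=1) = 2/33 + 2/11 + 1/11 = 1/3
  P(X=2) = 4/33 + 1/33 + 5/33 = 10/33
H(X) = -[(4/11)·log₂(4/11) + (1/3)·log₂(1/3) + (10/33)·log₂(10/33)]
  = 0.53070 + 0.52832 + 0.52196 = 1.5810 bits

H(Y|X) = H(X,Y) - H(X) = 2.9041 - 1.5810 = 1.3231 bits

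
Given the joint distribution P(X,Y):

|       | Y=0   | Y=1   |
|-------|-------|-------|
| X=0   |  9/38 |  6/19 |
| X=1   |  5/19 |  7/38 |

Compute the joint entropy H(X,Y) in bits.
1.9737 bits

H(X,Y) = -Σ_{x,y} P(x,y) log₂ P(x,y). Per-cell terms -P(x,y)·log₂P(x,y):
  X=0: 0.4922, 0.5251
  X=1: 0.5068, 0.4496
Sum of the 4 terms: H(X,Y) = 1.9737 bits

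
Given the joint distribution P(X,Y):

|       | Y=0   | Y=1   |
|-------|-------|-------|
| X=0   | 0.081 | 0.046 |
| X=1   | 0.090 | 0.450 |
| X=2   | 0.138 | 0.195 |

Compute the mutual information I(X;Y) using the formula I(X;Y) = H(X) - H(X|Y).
0.0951 bits

I(X;Y) = H(X) - H(X|Y)

Marginal of X (row sums):
  P(X=0) = 0.081 + 0.046 = 0.127
  P(X=1) = 0.090 + 0.450 = 0.540
  P(X=2) = 0.138 + 0.195 = 0.333
H(X) = -[0.127·log₂(0.127) + 0.540·log₂(0.540) + 0.333·log₂(0.333)]
  = 0.3781 + 0.4800 + 0.5283 = 1.3864 bits

Marginal of Y (column sums):
  P(Y=0) = 0.081 + 0.090 + 0.138 = 0.309
  P(Y=1) = 0.046 + 0.450 + 0.195 = 0.691
H(X|Y) = Σ_y P(y)·H(X|Y=y):
  Y=0: P(Y=0) = 0.309, P(X|Y=0) = (27/103, 30/103, 46/103) → H(X|Y=0) = 1.5440
  Y=1: P(Y=1) = 0.691, P(X|Y=1) = (46/691, 450/691, 195/691) → H(X|Y=1) = 1.1783
H(X|Y) = 0.309·1.5440 + 0.691·1.1783 = 1.2913 bits

I(X;Y) = H(X) - H(X|Y) = 1.3864 - 1.2913 = 0.0951 bits

Cross-check via I(X;Y) = H(X) + H(Y) - H(X,Y): computing H(Y) from the column sums and H(X,Y) from the 6 cells in the same way gives H(Y) = 0.8920 bits and H(X,Y) = 2.1833 bits, so
I(X;Y) = 1.3864 + 0.8920 - 2.1833 = 0.0951 bits ✓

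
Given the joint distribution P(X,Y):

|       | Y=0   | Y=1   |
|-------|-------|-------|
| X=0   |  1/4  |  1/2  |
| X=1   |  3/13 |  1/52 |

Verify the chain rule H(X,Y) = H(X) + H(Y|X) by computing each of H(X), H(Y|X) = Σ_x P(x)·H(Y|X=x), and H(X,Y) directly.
H(X) = 0.8113 bits, H(Y|X) = 0.7865 bits, H(X,Y) = 1.5978 bits

Marginal of X (row sums):
  P(X=0) = 1/4 + 1/2 = 3/4
  P(X=1) = 3/13 + 1/52 = 1/4
H(X) = -[(3/4)·log₂(3/4) + (1/4)·log₂(1/4)]
  = 0.3113 + 0.5000 = 0.8113 bits

H(Y|X) = Σ_x P(x)·H(Y|X=x):
  X=0: P(X=0) = 3/4, P(Y|X=0) = (1/3, 2/3) → H(Y|X=0) = 0.9183
  X=1: P(X=1) = 1/4, P(Y|X=1) = (12/13, 1/13) → H(Y|X=1) = 0.3912
H(Y|X) = (3/4)·0.9183 + (1/4)·0.3912 = 0.7865 bits

H(X,Y) = -Σ_{x,y} P(x,y) log₂ P(x,y). Per-cell terms -P(x,y)·log₂P(x,y):
  X=0: 0.5000, 0.5000
  X=1: 0.4882, 0.1096
Sum of the 4 terms: H(X,Y) = 1.5978 bits

Chain rule check:
  H(X) + H(Y|X) = 0.8113 + 0.7865 = 1.5978 bits
  H(X,Y) = 1.5978 bits
✓ Chain rule verified.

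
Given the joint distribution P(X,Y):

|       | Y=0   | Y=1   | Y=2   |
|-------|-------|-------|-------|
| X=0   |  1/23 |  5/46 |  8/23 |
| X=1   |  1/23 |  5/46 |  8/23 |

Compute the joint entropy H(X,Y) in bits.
2.1492 bits

H(X,Y) = -Σ_{x,y} P(x,y) log₂ P(x,y). Per-cell terms -P(x,y)·log₂P(x,y):
  X=0: 0.1967, 0.3480, 0.5299
  X=1: 0.1967, 0.3480, 0.5299
Sum of the 6 terms: H(X,Y) = 2.1492 bits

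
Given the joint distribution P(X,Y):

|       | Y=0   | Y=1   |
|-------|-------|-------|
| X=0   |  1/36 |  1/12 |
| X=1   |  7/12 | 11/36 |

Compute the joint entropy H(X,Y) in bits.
1.4186 bits

H(X,Y) = -Σ_{x,y} P(x,y) log₂ P(x,y). Per-cell terms -P(x,y)·log₂P(x,y):
  X=0: 0.1436, 0.2987
  X=1: 0.4536, 0.5227
Sum of the 4 terms: H(X,Y) = 1.4186 bits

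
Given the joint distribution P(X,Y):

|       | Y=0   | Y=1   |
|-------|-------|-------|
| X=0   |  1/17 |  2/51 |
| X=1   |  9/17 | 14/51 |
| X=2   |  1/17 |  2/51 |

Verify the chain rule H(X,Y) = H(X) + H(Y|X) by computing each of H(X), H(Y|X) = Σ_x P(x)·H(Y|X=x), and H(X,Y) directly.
H(X) = 0.9101 bits, H(Y|X) = 0.9350 bits, H(X,Y) = 1.8451 bits

Marginal of X (row sums):
  P(X=0) = 1/17 + 2/51 = 5/51
  P(X=1) = 9/17 + 14/51 = 41/51
  P(X=2) = 1/17 + 2/51 = 5/51
H(X) = -[(5/51)·log₂(5/51) + (41/51)·log₂(41/51) + (5/51)·log₂(5/51)]
  = 0.32848 + 0.25313 + 0.32848 = 0.9101 bits

H(Y|X) = Σ_x P(x)·H(Y|X=x):
  X=0: P(X=0) = 5/51, P(Y|X=0) = (3/5, 2/5) → H(Y|X=0) = 0.97095
  X=1: P(X=1) = 41/51, P(Y|X=1) = (27/41, 14/41) → H(Y|X=1) = 0.92621
  X=2: P(X=2) = 5/51, P(Y|X=2) = (3/5, 2/5) → H(Y|X=2) = 0.97095
H(Y|X) = (5/51)·0.97095 + (41/51)·0.92621 + (5/51)·0.97095 = 0.9350 bits

H(X,Y) = -Σ_{x,y} P(x,y) log₂ P(x,y). Per-cell terms -P(x,y)·log₂P(x,y):
  X=0: 0.24044, 0.18323
  X=1: 0.48576, 0.51198
  X=2: 0.24044, 0.18323
Sum of the 6 terms: H(X,Y) = 1.8451 bits

Chain rule check:
  H(X) + H(Y|X) = 0.9101 + 0.9350 = 1.8451 bits
  H(X,Y) = 1.8451 bits
✓ Chain rule verified.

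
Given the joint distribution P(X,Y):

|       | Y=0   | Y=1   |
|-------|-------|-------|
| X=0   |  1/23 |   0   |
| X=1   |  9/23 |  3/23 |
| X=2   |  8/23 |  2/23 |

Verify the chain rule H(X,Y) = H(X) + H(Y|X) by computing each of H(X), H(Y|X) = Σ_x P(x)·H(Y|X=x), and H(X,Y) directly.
H(X) = 1.2088 bits, H(Y|X) = 0.7372 bits, H(X,Y) = 1.9460 bits

Marginal of X (row sums):
  P(X=0) = 1/23 + 0 = 1/23
  P(X=1) = 9/23 + 3/23 = 12/23
  P(X=2) = 8/23 + 2/23 = 10/23
H(X) = -[(1/23)·log₂(1/23) + (12/23)·log₂(12/23) + (10/23)·log₂(10/23)]
  = 0.1967 + 0.4897 + 0.5224 = 1.2088 bits

H(Y|X) = Σ_x P(x)·H(Y|X=x):
  X=0: P(X=0) = 1/23, P(Y|X=0) = (1, 0) → H(Y|X=0) = 0.0000
  X=1: P(X=1) = 12/23, P(Y|X=1) = (3/4, 1/4) → H(Y|X=1) = 0.8113
  X=2: P(X=2) = 10/23, P(Y|X=2) = (4/5, 1/5) → H(Y|X=2) = 0.7219
H(Y|X) = (1/23)·0.0000 + (12/23)·0.8113 + (10/23)·0.7219 = 0.7372 bits

H(X,Y) = -Σ_{x,y} P(x,y) log₂ P(x,y). Per-cell terms -P(x,y)·log₂P(x,y):
  X=0: 0.1967, 0.0000
  X=1: 0.5297, 0.3833
  X=2: 0.5299, 0.3064
  (cells with P = 0 contribute 0)
Sum of the 6 terms: H(X,Y) = 1.9460 bits

Chain rule check:
  H(X) + H(Y|X) = 1.2088 + 0.7372 = 1.9460 bits
  H(X,Y) = 1.9460 bits
✓ Chain rule verified.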